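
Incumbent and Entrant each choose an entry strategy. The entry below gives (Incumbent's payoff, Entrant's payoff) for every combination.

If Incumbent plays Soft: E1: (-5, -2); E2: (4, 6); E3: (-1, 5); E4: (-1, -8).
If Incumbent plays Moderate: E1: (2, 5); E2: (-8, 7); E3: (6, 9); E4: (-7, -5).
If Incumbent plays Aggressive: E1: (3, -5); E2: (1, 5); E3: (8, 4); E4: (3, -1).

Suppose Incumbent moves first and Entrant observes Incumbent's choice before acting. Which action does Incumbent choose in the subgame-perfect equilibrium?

Backward induction with Incumbent moving first.
- Soft → Entrant plays E2 (best of -2, 6, 5, -8); Incumbent gets 4.
- Moderate → Entrant plays E3 (best of 5, 7, 9, -5); Incumbent gets 6.
- Aggressive → Entrant plays E2 (best of -5, 5, 4, -1); Incumbent gets 1.
Incumbent's induced payoffs are 4, 6, 1, so Incumbent commits to Moderate. Subgame-perfect outcome: (Moderate, E3) with payoffs (6, 9).

Moderate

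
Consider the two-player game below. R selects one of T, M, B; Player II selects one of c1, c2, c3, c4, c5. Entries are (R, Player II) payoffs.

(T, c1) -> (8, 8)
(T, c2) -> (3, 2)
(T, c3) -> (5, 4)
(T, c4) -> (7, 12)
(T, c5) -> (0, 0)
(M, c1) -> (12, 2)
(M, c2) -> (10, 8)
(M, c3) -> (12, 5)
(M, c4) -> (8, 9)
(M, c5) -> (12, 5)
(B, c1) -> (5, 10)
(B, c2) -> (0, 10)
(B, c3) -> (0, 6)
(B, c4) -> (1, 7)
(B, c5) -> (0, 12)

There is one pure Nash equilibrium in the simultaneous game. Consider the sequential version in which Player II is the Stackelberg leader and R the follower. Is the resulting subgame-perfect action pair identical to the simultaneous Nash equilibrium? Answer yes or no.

yes

Work backward from R's decision.
- c1: R compares 8, 12, 5 and picks M; Player II would get 2.
- c2: R compares 3, 10, 0 and picks M; Player II would get 8.
- c3: R compares 5, 12, 0 and picks M; Player II would get 5.
- c4: R compares 7, 8, 1 and picks M; Player II would get 9.
- c5: R compares 0, 12, 0 and picks M; Player II would get 5.
Among 2, 8, 5, 9, 5, the best is 9 at c4. Subgame-perfect outcome: (M, c4) with payoffs (8, 9).
Under simultaneous play:
R's best replies: c1→M; c2→M; c3→M; c4→M; c5→M.
Player II's best replies: T→c4; M→c4; B→c5.
Only (M, c4) has each player best-responding; Nash payoffs (8, 9).
Sequential outcome (M, c4) coincides with the Nash profile (M, c4).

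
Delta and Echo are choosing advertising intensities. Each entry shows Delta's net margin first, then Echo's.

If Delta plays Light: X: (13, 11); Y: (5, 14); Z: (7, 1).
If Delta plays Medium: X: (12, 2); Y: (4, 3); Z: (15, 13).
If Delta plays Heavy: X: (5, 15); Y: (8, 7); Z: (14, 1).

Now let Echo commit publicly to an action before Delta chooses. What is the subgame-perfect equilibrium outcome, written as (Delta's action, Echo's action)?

Delta best-responds to each possible Echo move:
- X: Delta compares 13, 12, 5 and picks Light; Echo would get 11.
- Y: Delta compares 5, 4, 8 and picks Heavy; Echo would get 7.
- Z: Delta compares 7, 15, 14 and picks Medium; Echo would get 13.
Among 11, 7, 13, the best is 13 at Z. Subgame-perfect outcome: (Medium, Z) with payoffs (15, 13).

(Medium, Z)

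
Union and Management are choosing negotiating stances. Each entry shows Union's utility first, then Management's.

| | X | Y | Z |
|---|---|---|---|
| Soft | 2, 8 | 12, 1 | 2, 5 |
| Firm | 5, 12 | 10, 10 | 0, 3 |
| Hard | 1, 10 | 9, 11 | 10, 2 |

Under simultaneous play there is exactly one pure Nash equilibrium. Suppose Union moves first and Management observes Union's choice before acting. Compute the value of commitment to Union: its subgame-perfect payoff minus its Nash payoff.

4

Work backward from Management's decision.
- Soft: Management compares 8, 1, 5 and picks X; Union would get 2.
- Firm: Management compares 12, 10, 3 and picks X; Union would get 5.
- Hard: Management compares 10, 11, 2 and picks Y; Union would get 9.
Union's induced payoffs are 2, 5, 9, so Union commits to Hard. Subgame-perfect outcome: (Hard, Y) with payoffs (9, 11).
Now find the simultaneous Nash equilibrium.
Union's best replies: X→Firm; Y→Soft; Z→Hard.
Management's best replies: Soft→X; Firm→X; Hard→Y.
The unique mutual best reply is (Firm, X), giving (5, 12).
Union's commitment gain: 9 − 5 = 4.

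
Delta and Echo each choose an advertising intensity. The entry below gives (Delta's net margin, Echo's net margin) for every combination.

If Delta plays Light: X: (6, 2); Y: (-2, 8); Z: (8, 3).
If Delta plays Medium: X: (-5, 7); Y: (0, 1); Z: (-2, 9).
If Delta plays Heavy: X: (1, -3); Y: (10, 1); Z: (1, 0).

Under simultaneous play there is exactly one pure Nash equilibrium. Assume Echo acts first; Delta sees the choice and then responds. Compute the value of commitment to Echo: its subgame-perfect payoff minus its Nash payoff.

Delta best-responds to each possible Echo move:
- X: Delta compares 6, -5, 1 and picks Light; Echo would get 2.
- Y: Delta compares -2, 0, 10 and picks Heavy; Echo would get 1.
- Z: Delta compares 8, -2, 1 and picks Light; Echo would get 3.
Maximizing over 2, 1, 3, Echo chooses Z. Subgame-perfect outcome: (Light, Z) with payoffs (8, 3).
Under simultaneous play:
Delta's best replies: X→Light; Y→Heavy; Z→Light.
Echo's best replies: Light→Y; Medium→Z; Heavy→Y.
Only (Heavy, Y) has each player best-responding; Nash payoffs (10, 1).
Echo's commitment gain: 3 − 1 = 2.

2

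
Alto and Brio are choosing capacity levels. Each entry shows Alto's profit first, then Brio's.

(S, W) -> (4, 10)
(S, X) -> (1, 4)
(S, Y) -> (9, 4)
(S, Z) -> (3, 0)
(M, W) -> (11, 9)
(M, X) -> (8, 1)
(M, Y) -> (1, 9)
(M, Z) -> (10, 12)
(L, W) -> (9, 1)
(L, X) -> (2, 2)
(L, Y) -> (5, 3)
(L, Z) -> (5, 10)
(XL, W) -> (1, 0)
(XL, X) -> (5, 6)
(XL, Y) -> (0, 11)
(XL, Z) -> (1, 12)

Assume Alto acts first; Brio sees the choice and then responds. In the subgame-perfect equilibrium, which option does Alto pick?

Work backward from Brio's decision.
- S → Brio plays W (best of 10, 4, 4, 0); Alto gets 4.
- M → Brio plays Z (best of 9, 1, 9, 12); Alto gets 10.
- L → Brio plays Z (best of 1, 2, 3, 10); Alto gets 5.
- XL → Brio plays Z (best of 0, 6, 11, 12); Alto gets 1.
Among 4, 10, 5, 1, the best is 10 at M. Subgame-perfect outcome: (M, Z) with payoffs (10, 12).

M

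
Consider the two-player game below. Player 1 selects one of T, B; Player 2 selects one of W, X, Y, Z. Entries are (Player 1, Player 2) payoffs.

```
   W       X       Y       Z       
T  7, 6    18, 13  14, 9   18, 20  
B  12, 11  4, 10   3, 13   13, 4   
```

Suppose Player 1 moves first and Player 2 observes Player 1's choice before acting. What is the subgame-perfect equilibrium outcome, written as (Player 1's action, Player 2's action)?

Work backward from Player 2's decision.
- T → Player 2 plays Z (best of 6, 13, 9, 20); Player 1 gets 18.
- B → Player 2 plays Y (best of 11, 10, 13, 4); Player 1 gets 3.
Maximizing over 18, 3, Player 1 chooses T. Subgame-perfect outcome: (T, Z) with payoffs (18, 20).

(T, Z)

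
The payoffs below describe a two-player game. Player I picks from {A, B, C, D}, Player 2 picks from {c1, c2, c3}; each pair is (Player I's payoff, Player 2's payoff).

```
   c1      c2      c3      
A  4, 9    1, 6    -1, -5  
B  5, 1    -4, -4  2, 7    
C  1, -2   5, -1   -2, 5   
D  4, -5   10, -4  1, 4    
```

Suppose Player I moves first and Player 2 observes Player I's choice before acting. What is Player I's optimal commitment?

A

Solve by backward induction (Player I leads).
- A → Player 2 plays c1 (best of 9, 6, -5); Player I gets 4.
- B → Player 2 plays c3 (best of 1, -4, 7); Player I gets 2.
- C → Player 2 plays c3 (best of -2, -1, 5); Player I gets -2.
- D → Player 2 plays c3 (best of -5, -4, 4); Player I gets 1.
Among 4, 2, -2, 1, the best is 4 at A. Subgame-perfect outcome: (A, c1) with payoffs (4, 9).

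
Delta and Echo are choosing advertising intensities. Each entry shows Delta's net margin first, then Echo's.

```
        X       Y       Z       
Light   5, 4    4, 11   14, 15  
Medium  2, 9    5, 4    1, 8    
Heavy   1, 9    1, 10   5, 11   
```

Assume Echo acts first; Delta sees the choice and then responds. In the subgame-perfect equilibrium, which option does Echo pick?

Solve by backward induction (Echo leads).
- X: BR = Light, leader payoff 4.
- Y: BR = Medium, leader payoff 4.
- Z: BR = Light, leader payoff 15.
Echo's induced payoffs are 4, 4, 15, so Echo commits to Z. Subgame-perfect outcome: (Light, Z) with payoffs (14, 15).

Z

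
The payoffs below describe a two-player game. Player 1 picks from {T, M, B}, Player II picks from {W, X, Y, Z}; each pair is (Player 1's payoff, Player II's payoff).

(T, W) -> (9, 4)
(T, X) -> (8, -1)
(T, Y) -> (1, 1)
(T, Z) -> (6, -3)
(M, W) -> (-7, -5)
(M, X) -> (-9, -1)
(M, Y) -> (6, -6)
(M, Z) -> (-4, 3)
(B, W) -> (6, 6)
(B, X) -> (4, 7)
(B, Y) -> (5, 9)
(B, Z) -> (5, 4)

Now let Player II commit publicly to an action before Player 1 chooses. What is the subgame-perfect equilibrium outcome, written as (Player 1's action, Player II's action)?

Work backward from Player 1's decision.
- W: BR = T, leader payoff 4.
- X: BR = T, leader payoff -1.
- Y: BR = M, leader payoff -6.
- Z: BR = T, leader payoff -3.
Maximizing over 4, -1, -6, -3, Player II chooses W. Subgame-perfect outcome: (T, W) with payoffs (9, 4).

(T, W)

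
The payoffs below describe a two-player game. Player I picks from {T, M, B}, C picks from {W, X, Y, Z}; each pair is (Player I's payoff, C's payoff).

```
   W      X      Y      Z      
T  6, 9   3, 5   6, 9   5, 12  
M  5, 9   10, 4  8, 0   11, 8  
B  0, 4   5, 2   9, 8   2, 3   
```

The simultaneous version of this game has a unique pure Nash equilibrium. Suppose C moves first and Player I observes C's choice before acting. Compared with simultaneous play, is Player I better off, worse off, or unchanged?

Solve by backward induction (C leads).
- W: BR = T, leader payoff 9.
- X: BR = M, leader payoff 4.
- Y: BR = B, leader payoff 8.
- Z: BR = M, leader payoff 8.
C's induced payoffs are 9, 4, 8, 8, so C commits to W. Subgame-perfect outcome: (T, W) with payoffs (6, 9).
Under simultaneous play:
Player I's best replies: W→T; X→M; Y→B; Z→M.
C's best replies: T→Z; M→W; B→Y.
Only (B, Y) has each player best-responding; Nash payoffs (9, 8).
Player I earns 6 sequentially versus 9 at the Nash outcome: worse off.

worse off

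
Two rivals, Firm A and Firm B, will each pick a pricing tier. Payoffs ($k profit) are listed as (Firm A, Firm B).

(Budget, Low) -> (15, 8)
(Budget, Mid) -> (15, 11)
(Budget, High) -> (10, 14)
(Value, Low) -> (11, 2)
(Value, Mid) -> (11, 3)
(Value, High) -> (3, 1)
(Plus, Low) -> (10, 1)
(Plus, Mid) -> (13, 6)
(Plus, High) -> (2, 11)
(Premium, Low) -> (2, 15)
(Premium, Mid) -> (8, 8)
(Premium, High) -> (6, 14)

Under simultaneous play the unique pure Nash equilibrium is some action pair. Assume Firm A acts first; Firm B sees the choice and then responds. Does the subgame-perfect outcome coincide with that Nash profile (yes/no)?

Work backward from Firm B's decision.
- Budget → Firm B plays High (best of 8, 11, 14); Firm A gets 10.
- Value → Firm B plays Mid (best of 2, 3, 1); Firm A gets 11.
- Plus → Firm B plays High (best of 1, 6, 11); Firm A gets 2.
- Premium → Firm B plays Low (best of 15, 8, 14); Firm A gets 2.
Firm A's induced payoffs are 10, 11, 2, 2, so Firm A commits to Value. Subgame-perfect outcome: (Value, Mid) with payoffs (11, 3).
For the simultaneous game, intersect best replies.
Firm A's best replies: Low→Budget; Mid→Budget; High→Budget.
Firm B's best replies: Budget→High; Value→Mid; Plus→High; Premium→Low.
The unique mutual best reply is (Budget, High), giving (10, 14).
Sequential outcome (Value, Mid) differs from the Nash profile (Budget, High).

no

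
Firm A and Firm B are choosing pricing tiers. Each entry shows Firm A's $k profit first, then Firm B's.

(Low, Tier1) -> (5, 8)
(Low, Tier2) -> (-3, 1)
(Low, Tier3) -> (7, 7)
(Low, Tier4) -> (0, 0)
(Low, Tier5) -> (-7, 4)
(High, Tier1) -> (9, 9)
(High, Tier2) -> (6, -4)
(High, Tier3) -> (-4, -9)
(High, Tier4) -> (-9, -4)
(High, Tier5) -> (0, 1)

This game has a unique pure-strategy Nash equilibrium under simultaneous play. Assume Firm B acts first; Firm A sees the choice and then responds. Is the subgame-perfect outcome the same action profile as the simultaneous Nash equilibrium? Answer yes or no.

Solve by backward induction (Firm B leads).
- Tier1: Firm A compares 5, 9 and picks High; Firm B would get 9.
- Tier2: Firm A compares -3, 6 and picks High; Firm B would get -4.
- Tier3: Firm A compares 7, -4 and picks Low; Firm B would get 7.
- Tier4: Firm A compares 0, -9 and picks Low; Firm B would get 0.
- Tier5: Firm A compares -7, 0 and picks High; Firm B would get 1.
Firm B's induced payoffs are 9, -4, 7, 0, 1, so Firm B commits to Tier1. Subgame-perfect outcome: (High, Tier1) with payoffs (9, 9).
Under simultaneous play:
Firm A's best replies: Tier1→High; Tier2→High; Tier3→Low; Tier4→Low; Tier5→High.
Firm B's best replies: Low→Tier1; High→Tier1.
The unique mutual best reply is (High, Tier1), giving (9, 9).
Sequential outcome (High, Tier1) coincides with the Nash profile (High, Tier1).

yes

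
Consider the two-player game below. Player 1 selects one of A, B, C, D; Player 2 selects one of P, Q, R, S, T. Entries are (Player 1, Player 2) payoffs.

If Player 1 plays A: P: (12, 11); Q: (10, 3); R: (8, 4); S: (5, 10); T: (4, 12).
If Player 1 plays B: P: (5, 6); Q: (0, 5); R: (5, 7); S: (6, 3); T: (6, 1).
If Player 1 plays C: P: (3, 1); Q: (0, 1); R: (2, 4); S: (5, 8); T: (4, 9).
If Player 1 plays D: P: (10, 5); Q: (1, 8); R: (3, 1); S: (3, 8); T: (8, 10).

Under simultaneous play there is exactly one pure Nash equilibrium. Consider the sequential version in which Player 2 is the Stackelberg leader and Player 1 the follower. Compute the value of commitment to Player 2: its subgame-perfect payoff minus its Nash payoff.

Work backward from Player 1's decision.
- P: BR = A, leader payoff 11.
- Q: BR = A, leader payoff 3.
- R: BR = A, leader payoff 4.
- S: BR = B, leader payoff 3.
- T: BR = D, leader payoff 10.
Player 2's induced payoffs are 11, 3, 4, 3, 10, so Player 2 commits to P. Subgame-perfect outcome: (A, P) with payoffs (12, 11).
Under simultaneous play:
Player 1's best replies: P→A; Q→A; R→A; S→B; T→D.
Player 2's best replies: A→T; B→R; C→T; D→T.
Only (D, T) has each player best-responding; Nash payoffs (8, 10).
Player 2's commitment gain: 11 − 10 = 1.

1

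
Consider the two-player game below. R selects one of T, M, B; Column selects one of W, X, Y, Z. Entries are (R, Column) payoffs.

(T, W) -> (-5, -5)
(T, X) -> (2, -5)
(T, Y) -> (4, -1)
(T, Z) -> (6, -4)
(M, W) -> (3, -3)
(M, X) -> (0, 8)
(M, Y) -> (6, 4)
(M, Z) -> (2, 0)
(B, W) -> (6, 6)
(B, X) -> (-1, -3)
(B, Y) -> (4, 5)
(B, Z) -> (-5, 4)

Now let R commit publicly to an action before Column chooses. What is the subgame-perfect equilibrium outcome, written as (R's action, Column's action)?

Column best-responds to each possible R move:
- T: Column compares -5, -5, -1, -4 and picks Y; R would get 4.
- M: Column compares -3, 8, 4, 0 and picks X; R would get 0.
- B: Column compares 6, -3, 5, 4 and picks W; R would get 6.
Among 4, 0, 6, the best is 6 at B. Subgame-perfect outcome: (B, W) with payoffs (6, 6).

(B, W)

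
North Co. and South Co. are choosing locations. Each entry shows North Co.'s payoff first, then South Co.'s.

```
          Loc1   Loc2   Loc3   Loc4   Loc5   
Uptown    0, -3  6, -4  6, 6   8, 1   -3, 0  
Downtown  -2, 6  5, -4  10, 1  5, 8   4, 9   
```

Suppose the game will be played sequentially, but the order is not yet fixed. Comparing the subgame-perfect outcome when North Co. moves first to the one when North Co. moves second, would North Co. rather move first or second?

first

If North Co. leads: South Co.'s best replies are Uptown→Loc3, Downtown→Loc5; North Co.'s induced payoffs 6, 4; outcome (Uptown, Loc3), payoffs (6, 6).
If South Co. leads: North Co.'s best replies are Loc1→Uptown, Loc2→Uptown, Loc3→Downtown, Loc4→Uptown, Loc5→Downtown; South Co.'s induced payoffs -3, -4, 1, 1, 9; outcome (Downtown, Loc5), payoffs (4, 9).
North Co. gets 6 moving first and 4 moving second, so North Co. prefers to move first.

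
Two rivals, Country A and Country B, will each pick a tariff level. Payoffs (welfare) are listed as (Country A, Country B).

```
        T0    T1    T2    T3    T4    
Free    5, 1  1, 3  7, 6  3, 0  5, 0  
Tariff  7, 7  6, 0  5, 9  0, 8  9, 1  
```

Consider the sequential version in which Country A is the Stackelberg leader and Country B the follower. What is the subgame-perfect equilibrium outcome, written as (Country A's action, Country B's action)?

Country B best-responds to each possible Country A move:
- Free: Country B compares 1, 3, 6, 0, 0 and picks T2; Country A would get 7.
- Tariff: Country B compares 7, 0, 9, 8, 1 and picks T2; Country A would get 5.
Maximizing over 7, 5, Country A chooses Free. Subgame-perfect outcome: (Free, T2) with payoffs (7, 6).

(Free, T2)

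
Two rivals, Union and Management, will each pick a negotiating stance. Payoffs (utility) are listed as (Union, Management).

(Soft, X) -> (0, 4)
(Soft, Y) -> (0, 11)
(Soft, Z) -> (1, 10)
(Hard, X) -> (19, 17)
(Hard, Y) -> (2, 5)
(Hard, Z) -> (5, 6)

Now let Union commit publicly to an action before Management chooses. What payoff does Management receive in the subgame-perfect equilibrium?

Solve by backward induction (Union leads).
- Soft: Management compares 4, 11, 10 and picks Y; Union would get 0.
- Hard: Management compares 17, 5, 6 and picks X; Union would get 19.
Maximizing over 0, 19, Union chooses Hard. Subgame-perfect outcome: (Hard, X) with payoffs (19, 17).

17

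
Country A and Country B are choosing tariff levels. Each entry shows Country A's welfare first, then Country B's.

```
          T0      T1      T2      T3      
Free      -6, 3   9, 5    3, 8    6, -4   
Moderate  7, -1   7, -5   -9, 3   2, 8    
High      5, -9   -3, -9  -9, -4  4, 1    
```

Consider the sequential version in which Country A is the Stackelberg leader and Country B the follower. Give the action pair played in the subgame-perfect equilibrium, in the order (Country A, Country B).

(High, T3)

Backward induction with Country A moving first.
- Free: Country B compares 3, 5, 8, -4 and picks T2; Country A would get 3.
- Moderate: Country B compares -1, -5, 3, 8 and picks T3; Country A would get 2.
- High: Country B compares -9, -9, -4, 1 and picks T3; Country A would get 4.
Maximizing over 3, 2, 4, Country A chooses High. Subgame-perfect outcome: (High, T3) with payoffs (4, 1).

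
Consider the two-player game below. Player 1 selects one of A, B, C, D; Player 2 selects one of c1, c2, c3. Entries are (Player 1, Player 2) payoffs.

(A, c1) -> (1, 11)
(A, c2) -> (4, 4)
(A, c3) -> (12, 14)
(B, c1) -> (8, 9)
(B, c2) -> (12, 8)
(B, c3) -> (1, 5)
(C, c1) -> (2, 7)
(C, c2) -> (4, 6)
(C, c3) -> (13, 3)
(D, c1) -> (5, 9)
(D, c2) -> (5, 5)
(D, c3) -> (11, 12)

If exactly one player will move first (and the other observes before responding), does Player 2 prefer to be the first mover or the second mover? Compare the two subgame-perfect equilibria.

second

If Player 1 leads: Player 2's best replies are A→c3, B→c1, C→c1, D→c3; Player 1's induced payoffs 12, 8, 2, 11; outcome (A, c3), payoffs (12, 14).
If Player 2 leads: Player 1's best replies are c1→B, c2→B, c3→C; Player 2's induced payoffs 9, 8, 3; outcome (B, c1), payoffs (8, 9).
Player 2 gets 9 moving first and 14 moving second, so Player 2 prefers to move second.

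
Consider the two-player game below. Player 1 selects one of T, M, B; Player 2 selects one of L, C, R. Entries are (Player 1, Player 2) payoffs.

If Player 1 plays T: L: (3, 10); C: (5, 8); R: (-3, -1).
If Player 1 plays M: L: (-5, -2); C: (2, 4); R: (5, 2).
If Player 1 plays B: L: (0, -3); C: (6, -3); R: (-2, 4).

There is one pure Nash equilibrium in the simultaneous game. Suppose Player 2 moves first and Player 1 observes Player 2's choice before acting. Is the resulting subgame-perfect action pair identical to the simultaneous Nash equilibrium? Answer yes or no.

Backward induction with Player 2 moving first.
- L: Player 1 compares 3, -5, 0 and picks T; Player 2 would get 10.
- C: Player 1 compares 5, 2, 6 and picks B; Player 2 would get -3.
- R: Player 1 compares -3, 5, -2 and picks M; Player 2 would get 2.
Maximizing over 10, -3, 2, Player 2 chooses L. Subgame-perfect outcome: (T, L) with payoffs (3, 10).
For the simultaneous game, intersect best replies.
Player 1's best replies: L→T; C→B; R→M.
Player 2's best replies: T→L; M→C; B→R.
Only (T, L) has each player best-responding; Nash payoffs (3, 10).
Sequential outcome (T, L) coincides with the Nash profile (T, L).

yes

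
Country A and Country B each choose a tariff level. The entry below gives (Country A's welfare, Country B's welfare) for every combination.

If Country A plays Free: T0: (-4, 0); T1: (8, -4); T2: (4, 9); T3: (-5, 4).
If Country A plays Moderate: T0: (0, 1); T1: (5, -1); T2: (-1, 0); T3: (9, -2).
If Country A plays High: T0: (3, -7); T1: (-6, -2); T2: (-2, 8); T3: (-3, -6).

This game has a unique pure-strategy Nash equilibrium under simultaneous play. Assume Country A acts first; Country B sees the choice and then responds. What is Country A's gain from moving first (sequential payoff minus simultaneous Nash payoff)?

Work backward from Country B's decision.
- Free: BR = T2, leader payoff 4.
- Moderate: BR = T0, leader payoff 0.
- High: BR = T2, leader payoff -2.
Among 4, 0, -2, the best is 4 at Free. Subgame-perfect outcome: (Free, T2) with payoffs (4, 9).
Now find the simultaneous Nash equilibrium.
Country A's best replies: T0→High; T1→Free; T2→Free; T3→Moderate.
Country B's best replies: Free→T2; Moderate→T0; High→T2.
Only (Free, T2) has each player best-responding; Nash payoffs (4, 9).
Country A's commitment gain: 4 − 4 = 0.

0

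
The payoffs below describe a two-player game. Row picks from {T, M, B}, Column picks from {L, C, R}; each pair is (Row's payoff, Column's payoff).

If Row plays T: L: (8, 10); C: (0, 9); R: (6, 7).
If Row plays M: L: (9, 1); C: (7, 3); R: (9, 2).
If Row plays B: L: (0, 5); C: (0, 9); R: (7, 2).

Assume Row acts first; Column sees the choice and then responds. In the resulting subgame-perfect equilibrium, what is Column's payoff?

Backward induction with Row moving first.
- T → Column plays L (best of 10, 9, 7); Row gets 8.
- M → Column plays C (best of 1, 3, 2); Row gets 7.
- B → Column plays C (best of 5, 9, 2); Row gets 0.
Maximizing over 8, 7, 0, Row chooses T. Subgame-perfect outcome: (T, L) with payoffs (8, 10).

10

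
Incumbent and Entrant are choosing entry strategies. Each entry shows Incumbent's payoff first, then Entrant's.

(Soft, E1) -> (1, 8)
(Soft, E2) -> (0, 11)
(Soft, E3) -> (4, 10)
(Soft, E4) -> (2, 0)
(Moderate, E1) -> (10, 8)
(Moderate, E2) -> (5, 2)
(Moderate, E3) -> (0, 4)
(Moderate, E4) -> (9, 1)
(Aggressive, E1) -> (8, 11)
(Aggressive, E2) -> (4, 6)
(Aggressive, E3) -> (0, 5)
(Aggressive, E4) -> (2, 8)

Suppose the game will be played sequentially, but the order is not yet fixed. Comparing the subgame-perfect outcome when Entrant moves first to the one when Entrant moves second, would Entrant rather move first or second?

If Incumbent leads: Entrant's best replies are Soft→E2, Moderate→E1, Aggressive→E1; Incumbent's induced payoffs 0, 10, 8; outcome (Moderate, E1), payoffs (10, 8).
If Entrant leads: Incumbent's best replies are E1→Moderate, E2→Moderate, E3→Soft, E4→Moderate; Entrant's induced payoffs 8, 2, 10, 1; outcome (Soft, E3), payoffs (4, 10).
Entrant gets 10 moving first and 8 moving second, so Entrant prefers to move first.

first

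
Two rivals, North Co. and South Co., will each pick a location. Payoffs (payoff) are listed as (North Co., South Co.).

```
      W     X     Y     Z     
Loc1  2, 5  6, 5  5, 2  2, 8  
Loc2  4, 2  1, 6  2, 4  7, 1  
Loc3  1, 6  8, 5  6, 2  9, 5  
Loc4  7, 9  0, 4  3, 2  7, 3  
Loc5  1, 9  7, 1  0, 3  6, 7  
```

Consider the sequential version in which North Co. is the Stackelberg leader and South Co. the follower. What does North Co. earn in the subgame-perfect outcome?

7

Solve by backward induction (North Co. leads).
- Loc1 → South Co. plays Z (best of 5, 5, 2, 8); North Co. gets 2.
- Loc2 → South Co. plays X (best of 2, 6, 4, 1); North Co. gets 1.
- Loc3 → South Co. plays W (best of 6, 5, 2, 5); North Co. gets 1.
- Loc4 → South Co. plays W (best of 9, 4, 2, 3); North Co. gets 7.
- Loc5 → South Co. plays W (best of 9, 1, 3, 7); North Co. gets 1.
North Co.'s induced payoffs are 2, 1, 1, 7, 1, so North Co. commits to Loc4. Subgame-perfect outcome: (Loc4, W) with payoffs (7, 9).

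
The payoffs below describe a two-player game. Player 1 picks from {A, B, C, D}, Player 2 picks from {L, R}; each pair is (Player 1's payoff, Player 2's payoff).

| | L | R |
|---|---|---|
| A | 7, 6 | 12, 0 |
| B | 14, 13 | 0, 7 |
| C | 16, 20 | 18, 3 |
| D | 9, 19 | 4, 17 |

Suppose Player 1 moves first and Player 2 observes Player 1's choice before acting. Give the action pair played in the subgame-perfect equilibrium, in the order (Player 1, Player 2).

(C, L)

Player 2 best-responds to each possible Player 1 move:
- A → Player 2 plays L (best of 6, 0); Player 1 gets 7.
- B → Player 2 plays L (best of 13, 7); Player 1 gets 14.
- C → Player 2 plays L (best of 20, 3); Player 1 gets 16.
- D → Player 2 plays L (best of 19, 17); Player 1 gets 9.
Maximizing over 7, 14, 16, 9, Player 1 chooses C. Subgame-perfect outcome: (C, L) with payoffs (16, 20).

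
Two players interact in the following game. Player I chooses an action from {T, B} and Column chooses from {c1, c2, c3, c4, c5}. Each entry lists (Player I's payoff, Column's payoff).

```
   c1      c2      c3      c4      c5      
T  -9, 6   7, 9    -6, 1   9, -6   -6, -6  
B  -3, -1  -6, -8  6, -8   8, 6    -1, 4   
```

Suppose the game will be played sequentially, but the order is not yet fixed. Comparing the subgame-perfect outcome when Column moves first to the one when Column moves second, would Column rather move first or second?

first

If Player I leads: Column's best replies are T→c2, B→c4; Player I's induced payoffs 7, 8; outcome (B, c4), payoffs (8, 6).
If Column leads: Player I's best replies are c1→B, c2→T, c3→B, c4→T, c5→B; Column's induced payoffs -1, 9, -8, -6, 4; outcome (T, c2), payoffs (7, 9).
Column gets 9 moving first and 6 moving second, so Column prefers to move first.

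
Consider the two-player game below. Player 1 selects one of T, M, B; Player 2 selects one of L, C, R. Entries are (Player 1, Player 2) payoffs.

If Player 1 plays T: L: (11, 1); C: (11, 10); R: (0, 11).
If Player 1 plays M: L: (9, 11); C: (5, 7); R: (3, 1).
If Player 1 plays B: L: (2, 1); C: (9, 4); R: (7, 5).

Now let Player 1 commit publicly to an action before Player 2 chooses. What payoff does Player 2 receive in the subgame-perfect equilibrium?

Solve by backward induction (Player 1 leads).
- T → Player 2 plays R (best of 1, 10, 11); Player 1 gets 0.
- M → Player 2 plays L (best of 11, 7, 1); Player 1 gets 9.
- B → Player 2 plays R (best of 1, 4, 5); Player 1 gets 7.
Among 0, 9, 7, the best is 9 at M. Subgame-perfect outcome: (M, L) with payoffs (9, 11).

11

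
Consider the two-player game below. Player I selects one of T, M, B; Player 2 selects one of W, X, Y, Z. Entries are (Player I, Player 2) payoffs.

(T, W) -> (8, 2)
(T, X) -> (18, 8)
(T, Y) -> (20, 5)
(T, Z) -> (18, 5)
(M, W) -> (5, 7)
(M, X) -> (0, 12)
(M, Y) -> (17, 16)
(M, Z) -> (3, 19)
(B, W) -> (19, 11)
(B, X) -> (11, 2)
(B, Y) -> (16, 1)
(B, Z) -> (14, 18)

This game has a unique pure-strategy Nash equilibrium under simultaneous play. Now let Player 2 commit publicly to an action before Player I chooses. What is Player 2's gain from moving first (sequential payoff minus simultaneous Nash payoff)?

3

Backward induction with Player 2 moving first.
- W → Player I plays B (best of 8, 5, 19); Player 2 gets 11.
- X → Player I plays T (best of 18, 0, 11); Player 2 gets 8.
- Y → Player I plays T (best of 20, 17, 16); Player 2 gets 5.
- Z → Player I plays T (best of 18, 3, 14); Player 2 gets 5.
Maximizing over 11, 8, 5, 5, Player 2 chooses W. Subgame-perfect outcome: (B, W) with payoffs (19, 11).
For the simultaneous game, intersect best replies.
Player I's best replies: W→B; X→T; Y→T; Z→T.
Player 2's best replies: T→X; M→Z; B→Z.
Only (T, X) has each player best-responding; Nash payoffs (18, 8).
Player 2's commitment gain: 11 − 8 = 3.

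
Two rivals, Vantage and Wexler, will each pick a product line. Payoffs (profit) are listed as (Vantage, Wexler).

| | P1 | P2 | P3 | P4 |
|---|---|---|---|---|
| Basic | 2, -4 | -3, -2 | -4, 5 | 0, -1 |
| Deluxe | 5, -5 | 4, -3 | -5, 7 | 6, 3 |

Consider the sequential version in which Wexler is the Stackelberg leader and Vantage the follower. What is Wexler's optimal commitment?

P3

Solve by backward induction (Wexler leads).
- P1: BR = Deluxe, leader payoff -5.
- P2: BR = Deluxe, leader payoff -3.
- P3: BR = Basic, leader payoff 5.
- P4: BR = Deluxe, leader payoff 3.
Maximizing over -5, -3, 5, 3, Wexler chooses P3. Subgame-perfect outcome: (Basic, P3) with payoffs (-4, 5).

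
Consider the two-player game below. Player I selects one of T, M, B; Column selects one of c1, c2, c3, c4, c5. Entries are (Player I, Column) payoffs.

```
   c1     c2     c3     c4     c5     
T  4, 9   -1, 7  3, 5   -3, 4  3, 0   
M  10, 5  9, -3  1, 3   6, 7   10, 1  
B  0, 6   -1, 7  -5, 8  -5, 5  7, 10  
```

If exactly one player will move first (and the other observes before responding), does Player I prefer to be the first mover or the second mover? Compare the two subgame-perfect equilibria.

first

If Player I leads: Column's best replies are T→c1, M→c4, B→c5; Player I's induced payoffs 4, 6, 7; outcome (B, c5), payoffs (7, 10).
If Column leads: Player I's best replies are c1→M, c2→M, c3→T, c4→M, c5→M; Column's induced payoffs 5, -3, 5, 7, 1; outcome (M, c4), payoffs (6, 7).
Player I gets 7 moving first and 6 moving second, so Player I prefers to move first.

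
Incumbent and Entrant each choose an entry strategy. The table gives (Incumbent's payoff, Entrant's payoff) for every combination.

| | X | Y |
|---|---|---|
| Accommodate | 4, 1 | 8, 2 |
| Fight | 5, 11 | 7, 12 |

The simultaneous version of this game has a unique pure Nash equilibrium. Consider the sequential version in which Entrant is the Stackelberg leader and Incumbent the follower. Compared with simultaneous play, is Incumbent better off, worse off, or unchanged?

worse off

Incumbent best-responds to each possible Entrant move:
- X: BR = Fight, leader payoff 11.
- Y: BR = Accommodate, leader payoff 2.
Maximizing over 11, 2, Entrant chooses X. Subgame-perfect outcome: (Fight, X) with payoffs (5, 11).
Under simultaneous play:
Incumbent's best replies: X→Fight; Y→Accommodate.
Entrant's best replies: Accommodate→Y; Fight→Y.
Only (Accommodate, Y) has each player best-responding; Nash payoffs (8, 2).
Incumbent earns 5 sequentially versus 8 at the Nash outcome: worse off.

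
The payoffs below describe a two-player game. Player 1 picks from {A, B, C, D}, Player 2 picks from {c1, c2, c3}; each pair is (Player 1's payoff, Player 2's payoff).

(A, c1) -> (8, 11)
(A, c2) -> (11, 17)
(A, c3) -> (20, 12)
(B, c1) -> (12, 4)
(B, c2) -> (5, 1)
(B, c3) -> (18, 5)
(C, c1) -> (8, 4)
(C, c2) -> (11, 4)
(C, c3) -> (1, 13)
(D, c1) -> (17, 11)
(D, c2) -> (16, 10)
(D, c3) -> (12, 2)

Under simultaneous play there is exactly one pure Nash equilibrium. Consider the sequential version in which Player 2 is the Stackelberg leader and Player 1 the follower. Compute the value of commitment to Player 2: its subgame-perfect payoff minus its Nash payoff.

Solve by backward induction (Player 2 leads).
- c1: BR = D, leader payoff 11.
- c2: BR = D, leader payoff 10.
- c3: BR = A, leader payoff 12.
Among 11, 10, 12, the best is 12 at c3. Subgame-perfect outcome: (A, c3) with payoffs (20, 12).
For the simultaneous game, intersect best replies.
Player 1's best replies: c1→D; c2→D; c3→A.
Player 2's best replies: A→c2; B→c3; C→c3; D→c1.
Only (D, c1) has each player best-responding; Nash payoffs (17, 11).
Player 2's commitment gain: 12 − 11 = 1.

1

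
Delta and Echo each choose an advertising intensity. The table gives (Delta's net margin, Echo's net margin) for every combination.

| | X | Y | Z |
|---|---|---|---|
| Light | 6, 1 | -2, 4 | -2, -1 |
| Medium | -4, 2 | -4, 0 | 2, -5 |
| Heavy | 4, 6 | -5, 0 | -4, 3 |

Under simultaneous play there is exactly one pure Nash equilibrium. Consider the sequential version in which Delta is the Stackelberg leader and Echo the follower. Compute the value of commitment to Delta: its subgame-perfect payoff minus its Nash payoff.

6

Echo best-responds to each possible Delta move:
- Light: Echo compares 1, 4, -1 and picks Y; Delta would get -2.
- Medium: Echo compares 2, 0, -5 and picks X; Delta would get -4.
- Heavy: Echo compares 6, 0, 3 and picks X; Delta would get 4.
Delta's induced payoffs are -2, -4, 4, so Delta commits to Heavy. Subgame-perfect outcome: (Heavy, X) with payoffs (4, 6).
For the simultaneous game, intersect best replies.
Delta's best replies: X→Light; Y→Light; Z→Medium.
Echo's best replies: Light→Y; Medium→X; Heavy→X.
The unique mutual best reply is (Light, Y), giving (-2, 4).
Delta's commitment gain: 4 − -2 = 6.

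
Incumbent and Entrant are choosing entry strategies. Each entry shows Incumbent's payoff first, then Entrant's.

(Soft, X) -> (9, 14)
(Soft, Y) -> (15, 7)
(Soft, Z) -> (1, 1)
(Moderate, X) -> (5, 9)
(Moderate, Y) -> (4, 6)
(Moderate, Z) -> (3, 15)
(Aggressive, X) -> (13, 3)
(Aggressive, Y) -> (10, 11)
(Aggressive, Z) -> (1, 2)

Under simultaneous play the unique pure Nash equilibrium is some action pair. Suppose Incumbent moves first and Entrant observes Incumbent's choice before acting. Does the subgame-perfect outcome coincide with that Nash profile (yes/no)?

Backward induction with Incumbent moving first.
- Soft: Entrant compares 14, 7, 1 and picks X; Incumbent would get 9.
- Moderate: Entrant compares 9, 6, 15 and picks Z; Incumbent would get 3.
- Aggressive: Entrant compares 3, 11, 2 and picks Y; Incumbent would get 10.
Incumbent's induced payoffs are 9, 3, 10, so Incumbent commits to Aggressive. Subgame-perfect outcome: (Aggressive, Y) with payoffs (10, 11).
For the simultaneous game, intersect best replies.
Incumbent's best replies: X→Aggressive; Y→Soft; Z→Moderate.
Entrant's best replies: Soft→X; Moderate→Z; Aggressive→Y.
Only (Moderate, Z) has each player best-responding; Nash payoffs (3, 15).
Sequential outcome (Aggressive, Y) differs from the Nash profile (Moderate, Z).

no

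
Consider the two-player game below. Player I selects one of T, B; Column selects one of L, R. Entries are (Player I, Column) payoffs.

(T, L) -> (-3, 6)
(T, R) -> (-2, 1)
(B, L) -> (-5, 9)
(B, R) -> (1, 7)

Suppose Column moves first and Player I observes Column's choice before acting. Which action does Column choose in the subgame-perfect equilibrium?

Backward induction with Column moving first.
- L: Player I compares -3, -5 and picks T; Column would get 6.
- R: Player I compares -2, 1 and picks B; Column would get 7.
Among 6, 7, the best is 7 at R. Subgame-perfect outcome: (B, R) with payoffs (1, 7).

R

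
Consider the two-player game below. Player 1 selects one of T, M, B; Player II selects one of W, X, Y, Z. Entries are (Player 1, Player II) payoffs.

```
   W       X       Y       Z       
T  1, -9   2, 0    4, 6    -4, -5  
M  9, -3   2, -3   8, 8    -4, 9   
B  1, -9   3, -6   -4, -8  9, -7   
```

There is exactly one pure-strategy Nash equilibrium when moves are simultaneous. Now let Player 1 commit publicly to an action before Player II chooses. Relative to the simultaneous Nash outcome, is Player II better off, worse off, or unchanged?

better off

Player II best-responds to each possible Player 1 move:
- T: Player II compares -9, 0, 6, -5 and picks Y; Player 1 would get 4.
- M: Player II compares -3, -3, 8, 9 and picks Z; Player 1 would get -4.
- B: Player II compares -9, -6, -8, -7 and picks X; Player 1 would get 3.
Among 4, -4, 3, the best is 4 at T. Subgame-perfect outcome: (T, Y) with payoffs (4, 6).
Under simultaneous play:
Player 1's best replies: W→M; X→B; Y→M; Z→B.
Player II's best replies: T→Y; M→Z; B→X.
The unique mutual best reply is (B, X), giving (3, -6).
Player II earns 6 sequentially versus -6 at the Nash outcome: better off.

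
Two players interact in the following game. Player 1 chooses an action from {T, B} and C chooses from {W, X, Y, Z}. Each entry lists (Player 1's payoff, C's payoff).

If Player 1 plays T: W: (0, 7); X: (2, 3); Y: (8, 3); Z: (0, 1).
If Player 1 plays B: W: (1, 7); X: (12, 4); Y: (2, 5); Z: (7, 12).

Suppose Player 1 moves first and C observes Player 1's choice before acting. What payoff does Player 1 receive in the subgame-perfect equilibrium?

Work backward from C's decision.
- T → C plays W (best of 7, 3, 3, 1); Player 1 gets 0.
- B → C plays Z (best of 7, 4, 5, 12); Player 1 gets 7.
Among 0, 7, the best is 7 at B. Subgame-perfect outcome: (B, Z) with payoffs (7, 12).

7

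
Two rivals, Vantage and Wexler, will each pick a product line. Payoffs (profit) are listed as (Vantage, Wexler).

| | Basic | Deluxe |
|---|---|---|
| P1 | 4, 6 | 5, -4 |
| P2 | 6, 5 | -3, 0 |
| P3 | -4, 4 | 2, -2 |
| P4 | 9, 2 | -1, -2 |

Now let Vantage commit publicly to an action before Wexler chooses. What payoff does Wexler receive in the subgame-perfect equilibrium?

Solve by backward induction (Vantage leads).
- P1: Wexler compares 6, -4 and picks Basic; Vantage would get 4.
- P2: Wexler compares 5, 0 and picks Basic; Vantage would get 6.
- P3: Wexler compares 4, -2 and picks Basic; Vantage would get -4.
- P4: Wexler compares 2, -2 and picks Basic; Vantage would get 9.
Maximizing over 4, 6, -4, 9, Vantage chooses P4. Subgame-perfect outcome: (P4, Basic) with payoffs (9, 2).

2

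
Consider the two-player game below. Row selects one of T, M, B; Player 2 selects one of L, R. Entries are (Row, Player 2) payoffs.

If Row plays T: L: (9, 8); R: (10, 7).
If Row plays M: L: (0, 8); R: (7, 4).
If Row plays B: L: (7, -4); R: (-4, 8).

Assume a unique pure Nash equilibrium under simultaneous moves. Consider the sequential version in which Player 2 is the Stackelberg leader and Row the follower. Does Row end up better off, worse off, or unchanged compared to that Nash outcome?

Backward induction with Player 2 moving first.
- L → Row plays T (best of 9, 0, 7); Player 2 gets 8.
- R → Row plays T (best of 10, 7, -4); Player 2 gets 7.
Maximizing over 8, 7, Player 2 chooses L. Subgame-perfect outcome: (T, L) with payoffs (9, 8).
For the simultaneous game, intersect best replies.
Row's best replies: L→T; R→T.
Player 2's best replies: T→L; M→L; B→R.
The unique mutual best reply is (T, L), giving (9, 8).
Row earns 9 sequentially versus 9 at the Nash outcome: unchanged.

unchanged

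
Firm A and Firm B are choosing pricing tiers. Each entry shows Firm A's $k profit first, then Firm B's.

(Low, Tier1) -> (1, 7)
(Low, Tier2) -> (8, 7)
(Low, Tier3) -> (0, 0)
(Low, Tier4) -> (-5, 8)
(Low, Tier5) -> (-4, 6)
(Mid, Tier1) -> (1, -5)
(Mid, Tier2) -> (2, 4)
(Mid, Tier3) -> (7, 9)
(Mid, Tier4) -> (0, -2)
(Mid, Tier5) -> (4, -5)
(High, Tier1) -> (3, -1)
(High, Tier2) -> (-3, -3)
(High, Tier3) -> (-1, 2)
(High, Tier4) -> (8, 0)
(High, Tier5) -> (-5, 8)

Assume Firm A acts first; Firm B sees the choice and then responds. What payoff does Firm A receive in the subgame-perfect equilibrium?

7

Work backward from Firm B's decision.
- Low: BR = Tier4, leader payoff -5.
- Mid: BR = Tier3, leader payoff 7.
- High: BR = Tier5, leader payoff -5.
Maximizing over -5, 7, -5, Firm A chooses Mid. Subgame-perfect outcome: (Mid, Tier3) with payoffs (7, 9).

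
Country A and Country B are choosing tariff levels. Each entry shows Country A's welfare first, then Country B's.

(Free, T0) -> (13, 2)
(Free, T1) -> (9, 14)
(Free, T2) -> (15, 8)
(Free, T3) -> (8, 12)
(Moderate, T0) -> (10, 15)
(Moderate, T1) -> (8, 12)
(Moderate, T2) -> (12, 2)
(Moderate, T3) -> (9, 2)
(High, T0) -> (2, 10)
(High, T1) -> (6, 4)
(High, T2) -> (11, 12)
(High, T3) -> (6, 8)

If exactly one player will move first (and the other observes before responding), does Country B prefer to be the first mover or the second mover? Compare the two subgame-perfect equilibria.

first

If Country A leads: Country B's best replies are Free→T1, Moderate→T0, High→T2; Country A's induced payoffs 9, 10, 11; outcome (High, T2), payoffs (11, 12).
If Country B leads: Country A's best replies are T0→Free, T1→Free, T2→Free, T3→Moderate; Country B's induced payoffs 2, 14, 8, 2; outcome (Free, T1), payoffs (9, 14).
Country B gets 14 moving first and 12 moving second, so Country B prefers to move first.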